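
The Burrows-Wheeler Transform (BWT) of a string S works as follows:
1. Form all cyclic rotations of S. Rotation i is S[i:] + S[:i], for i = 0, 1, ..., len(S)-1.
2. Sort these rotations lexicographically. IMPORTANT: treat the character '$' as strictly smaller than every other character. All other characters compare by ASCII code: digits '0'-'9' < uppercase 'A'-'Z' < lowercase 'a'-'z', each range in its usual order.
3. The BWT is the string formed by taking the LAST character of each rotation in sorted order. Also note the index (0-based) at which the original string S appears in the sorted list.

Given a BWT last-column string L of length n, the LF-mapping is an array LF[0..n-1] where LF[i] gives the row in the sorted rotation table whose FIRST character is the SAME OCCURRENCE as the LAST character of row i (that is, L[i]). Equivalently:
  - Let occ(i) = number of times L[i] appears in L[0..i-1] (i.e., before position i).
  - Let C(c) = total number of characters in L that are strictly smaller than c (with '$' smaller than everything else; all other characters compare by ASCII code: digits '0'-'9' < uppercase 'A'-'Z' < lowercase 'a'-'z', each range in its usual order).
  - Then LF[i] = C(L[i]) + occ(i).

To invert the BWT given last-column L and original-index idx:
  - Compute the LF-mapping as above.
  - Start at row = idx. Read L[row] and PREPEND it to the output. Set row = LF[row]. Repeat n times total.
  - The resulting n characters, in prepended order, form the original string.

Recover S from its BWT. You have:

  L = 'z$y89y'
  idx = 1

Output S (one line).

Answer: 8y9yz$

Derivation:
LF mapping: 5 0 3 1 2 4
Walk LF starting at row 1, prepending L[row]:
  step 1: row=1, L[1]='$', prepend. Next row=LF[1]=0
  step 2: row=0, L[0]='z', prepend. Next row=LF[0]=5
  step 3: row=5, L[5]='y', prepend. Next row=LF[5]=4
  step 4: row=4, L[4]='9', prepend. Next row=LF[4]=2
  step 5: row=2, L[2]='y', prepend. Next row=LF[2]=3
  step 6: row=3, L[3]='8', prepend. Next row=LF[3]=1
Reversed output: 8y9yz$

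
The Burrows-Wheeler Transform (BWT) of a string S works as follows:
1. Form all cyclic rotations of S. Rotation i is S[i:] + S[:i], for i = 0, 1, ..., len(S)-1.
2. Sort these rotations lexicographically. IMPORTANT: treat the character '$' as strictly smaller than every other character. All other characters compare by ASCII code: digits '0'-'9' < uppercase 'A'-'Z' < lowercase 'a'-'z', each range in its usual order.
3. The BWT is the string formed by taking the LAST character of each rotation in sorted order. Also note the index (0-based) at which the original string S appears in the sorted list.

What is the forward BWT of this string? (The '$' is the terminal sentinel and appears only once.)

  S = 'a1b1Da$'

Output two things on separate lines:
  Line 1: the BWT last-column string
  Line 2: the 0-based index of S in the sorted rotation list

Answer: aba1D$1
5

Derivation:
All 7 rotations (rotation i = S[i:]+S[:i]):
  rot[0] = a1b1Da$
  rot[1] = 1b1Da$a
  rot[2] = b1Da$a1
  rot[3] = 1Da$a1b
  rot[4] = Da$a1b1
  rot[5] = a$a1b1D
  rot[6] = $a1b1Da
Sorted (with $ < everything):
  sorted[0] = $a1b1Da  (last char: 'a')
  sorted[1] = 1Da$a1b  (last char: 'b')
  sorted[2] = 1b1Da$a  (last char: 'a')
  sorted[3] = Da$a1b1  (last char: '1')
  sorted[4] = a$a1b1D  (last char: 'D')
  sorted[5] = a1b1Da$  (last char: '$')
  sorted[6] = b1Da$a1  (last char: '1')
Last column: aba1D$1
Original string S is at sorted index 5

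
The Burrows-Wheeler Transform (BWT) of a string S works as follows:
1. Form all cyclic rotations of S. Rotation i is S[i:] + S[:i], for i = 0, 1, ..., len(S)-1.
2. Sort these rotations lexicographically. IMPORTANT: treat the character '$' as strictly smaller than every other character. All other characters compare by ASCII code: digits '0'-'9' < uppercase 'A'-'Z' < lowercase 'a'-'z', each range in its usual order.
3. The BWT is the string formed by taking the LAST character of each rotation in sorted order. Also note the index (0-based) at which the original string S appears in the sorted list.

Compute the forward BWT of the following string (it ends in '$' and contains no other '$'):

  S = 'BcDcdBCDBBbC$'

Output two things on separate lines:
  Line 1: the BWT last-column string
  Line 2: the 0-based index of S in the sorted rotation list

All 13 rotations (rotation i = S[i:]+S[:i]):
  rot[0] = BcDcdBCDBBbC$
  rot[1] = cDcdBCDBBbC$B
  rot[2] = DcdBCDBBbC$Bc
  rot[3] = cdBCDBBbC$BcD
  rot[4] = dBCDBBbC$BcDc
  rot[5] = BCDBBbC$BcDcd
  rot[6] = CDBBbC$BcDcdB
  rot[7] = DBBbC$BcDcdBC
  rot[8] = BBbC$BcDcdBCD
  rot[9] = BbC$BcDcdBCDB
  rot[10] = bC$BcDcdBCDBB
  rot[11] = C$BcDcdBCDBBb
  rot[12] = $BcDcdBCDBBbC
Sorted (with $ < everything):
  sorted[0] = $BcDcdBCDBBbC  (last char: 'C')
  sorted[1] = BBbC$BcDcdBCD  (last char: 'D')
  sorted[2] = BCDBBbC$BcDcd  (last char: 'd')
  sorted[3] = BbC$BcDcdBCDB  (last char: 'B')
  sorted[4] = BcDcdBCDBBbC$  (last char: '$')
  sorted[5] = C$BcDcdBCDBBb  (last char: 'b')
  sorted[6] = CDBBbC$BcDcdB  (last char: 'B')
  sorted[7] = DBBbC$BcDcdBC  (last char: 'C')
  sorted[8] = DcdBCDBBbC$Bc  (last char: 'c')
  sorted[9] = bC$BcDcdBCDBB  (last char: 'B')
  sorted[10] = cDcdBCDBBbC$B  (last char: 'B')
  sorted[11] = cdBCDBBbC$BcD  (last char: 'D')
  sorted[12] = dBCDBBbC$BcDc  (last char: 'c')
Last column: CDdB$bBCcBBDc
Original string S is at sorted index 4

Answer: CDdB$bBCcBBDc
4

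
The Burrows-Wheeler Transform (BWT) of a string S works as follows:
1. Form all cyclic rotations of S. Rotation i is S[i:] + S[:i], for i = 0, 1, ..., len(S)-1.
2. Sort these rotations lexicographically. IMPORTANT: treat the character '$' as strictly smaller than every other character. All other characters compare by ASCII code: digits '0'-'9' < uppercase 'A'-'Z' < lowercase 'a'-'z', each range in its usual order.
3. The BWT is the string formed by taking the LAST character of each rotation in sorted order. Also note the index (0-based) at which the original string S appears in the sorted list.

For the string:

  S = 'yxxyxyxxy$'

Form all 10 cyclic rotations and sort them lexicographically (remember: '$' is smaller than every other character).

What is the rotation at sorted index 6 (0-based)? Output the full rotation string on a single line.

Answer: y$yxxyxyxx

Derivation:
All 10 rotations (rotation i = S[i:]+S[:i]):
  rot[0] = yxxyxyxxy$
  rot[1] = xxyxyxxy$y
  rot[2] = xyxyxxy$yx
  rot[3] = yxyxxy$yxx
  rot[4] = xyxxy$yxxy
  rot[5] = yxxy$yxxyx
  rot[6] = xxy$yxxyxy
  rot[7] = xy$yxxyxyx
  rot[8] = y$yxxyxyxx
  rot[9] = $yxxyxyxxy
Sorted (with $ < everything):
  sorted[0] = $yxxyxyxxy
  sorted[1] = xxy$yxxyxy
  sorted[2] = xxyxyxxy$y
  sorted[3] = xy$yxxyxyx
  sorted[4] = xyxxy$yxxy
  sorted[5] = xyxyxxy$yx
  sorted[6] = y$yxxyxyxx
  sorted[7] = yxxy$yxxyx
  sorted[8] = yxxyxyxxy$
  sorted[9] = yxyxxy$yxx
sorted[6] = y$yxxyxyxx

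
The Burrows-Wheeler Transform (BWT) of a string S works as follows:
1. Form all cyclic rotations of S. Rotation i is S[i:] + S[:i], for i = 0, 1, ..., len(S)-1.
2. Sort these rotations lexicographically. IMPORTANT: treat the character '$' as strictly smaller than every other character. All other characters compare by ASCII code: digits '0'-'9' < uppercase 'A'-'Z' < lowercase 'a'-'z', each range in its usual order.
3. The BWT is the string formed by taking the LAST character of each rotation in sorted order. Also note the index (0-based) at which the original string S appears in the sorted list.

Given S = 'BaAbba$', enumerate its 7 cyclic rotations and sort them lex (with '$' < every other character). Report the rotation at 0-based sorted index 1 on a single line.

All 7 rotations (rotation i = S[i:]+S[:i]):
  rot[0] = BaAbba$
  rot[1] = aAbba$B
  rot[2] = Abba$Ba
  rot[3] = bba$BaA
  rot[4] = ba$BaAb
  rot[5] = a$BaAbb
  rot[6] = $BaAbba
Sorted (with $ < everything):
  sorted[0] = $BaAbba
  sorted[1] = Abba$Ba
  sorted[2] = BaAbba$
  sorted[3] = a$BaAbb
  sorted[4] = aAbba$B
  sorted[5] = ba$BaAb
  sorted[6] = bba$BaA
sorted[1] = Abba$Ba

Answer: Abba$Ba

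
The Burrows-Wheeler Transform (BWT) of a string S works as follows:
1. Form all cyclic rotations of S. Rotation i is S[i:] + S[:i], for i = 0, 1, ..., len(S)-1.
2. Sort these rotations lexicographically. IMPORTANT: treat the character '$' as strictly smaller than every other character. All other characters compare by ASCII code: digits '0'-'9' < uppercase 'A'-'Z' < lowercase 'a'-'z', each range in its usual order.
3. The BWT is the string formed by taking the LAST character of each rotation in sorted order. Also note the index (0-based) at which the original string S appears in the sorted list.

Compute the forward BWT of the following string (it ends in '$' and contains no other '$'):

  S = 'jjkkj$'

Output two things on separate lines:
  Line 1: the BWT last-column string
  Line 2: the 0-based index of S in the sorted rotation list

All 6 rotations (rotation i = S[i:]+S[:i]):
  rot[0] = jjkkj$
  rot[1] = jkkj$j
  rot[2] = kkj$jj
  rot[3] = kj$jjk
  rot[4] = j$jjkk
  rot[5] = $jjkkj
Sorted (with $ < everything):
  sorted[0] = $jjkkj  (last char: 'j')
  sorted[1] = j$jjkk  (last char: 'k')
  sorted[2] = jjkkj$  (last char: '$')
  sorted[3] = jkkj$j  (last char: 'j')
  sorted[4] = kj$jjk  (last char: 'k')
  sorted[5] = kkj$jj  (last char: 'j')
Last column: jk$jkj
Original string S is at sorted index 2

Answer: jk$jkj
2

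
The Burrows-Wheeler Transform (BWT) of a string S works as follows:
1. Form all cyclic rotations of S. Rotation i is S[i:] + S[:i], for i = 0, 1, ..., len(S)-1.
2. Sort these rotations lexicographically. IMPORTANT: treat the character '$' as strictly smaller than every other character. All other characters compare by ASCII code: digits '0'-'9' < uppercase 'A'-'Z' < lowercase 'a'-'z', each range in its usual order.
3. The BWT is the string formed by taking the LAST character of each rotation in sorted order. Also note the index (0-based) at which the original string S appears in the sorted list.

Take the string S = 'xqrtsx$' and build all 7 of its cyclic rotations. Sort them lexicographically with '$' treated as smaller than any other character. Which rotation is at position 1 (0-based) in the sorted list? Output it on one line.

Answer: qrtsx$x

Derivation:
All 7 rotations (rotation i = S[i:]+S[:i]):
  rot[0] = xqrtsx$
  rot[1] = qrtsx$x
  rot[2] = rtsx$xq
  rot[3] = tsx$xqr
  rot[4] = sx$xqrt
  rot[5] = x$xqrts
  rot[6] = $xqrtsx
Sorted (with $ < everything):
  sorted[0] = $xqrtsx
  sorted[1] = qrtsx$x
  sorted[2] = rtsx$xq
  sorted[3] = sx$xqrt
  sorted[4] = tsx$xqr
  sorted[5] = x$xqrts
  sorted[6] = xqrtsx$
sorted[1] = qrtsx$x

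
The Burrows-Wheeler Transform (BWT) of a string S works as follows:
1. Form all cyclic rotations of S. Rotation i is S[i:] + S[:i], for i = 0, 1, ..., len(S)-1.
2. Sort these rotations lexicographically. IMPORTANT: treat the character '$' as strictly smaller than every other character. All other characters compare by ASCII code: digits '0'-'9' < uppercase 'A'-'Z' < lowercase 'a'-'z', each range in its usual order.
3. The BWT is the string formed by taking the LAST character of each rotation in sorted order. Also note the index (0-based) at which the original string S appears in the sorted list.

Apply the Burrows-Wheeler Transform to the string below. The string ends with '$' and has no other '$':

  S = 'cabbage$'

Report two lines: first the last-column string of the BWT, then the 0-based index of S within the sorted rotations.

All 8 rotations (rotation i = S[i:]+S[:i]):
  rot[0] = cabbage$
  rot[1] = abbage$c
  rot[2] = bbage$ca
  rot[3] = bage$cab
  rot[4] = age$cabb
  rot[5] = ge$cabba
  rot[6] = e$cabbag
  rot[7] = $cabbage
Sorted (with $ < everything):
  sorted[0] = $cabbage  (last char: 'e')
  sorted[1] = abbage$c  (last char: 'c')
  sorted[2] = age$cabb  (last char: 'b')
  sorted[3] = bage$cab  (last char: 'b')
  sorted[4] = bbage$ca  (last char: 'a')
  sorted[5] = cabbage$  (last char: '$')
  sorted[6] = e$cabbag  (last char: 'g')
  sorted[7] = ge$cabba  (last char: 'a')
Last column: ecbba$ga
Original string S is at sorted index 5

Answer: ecbba$ga
5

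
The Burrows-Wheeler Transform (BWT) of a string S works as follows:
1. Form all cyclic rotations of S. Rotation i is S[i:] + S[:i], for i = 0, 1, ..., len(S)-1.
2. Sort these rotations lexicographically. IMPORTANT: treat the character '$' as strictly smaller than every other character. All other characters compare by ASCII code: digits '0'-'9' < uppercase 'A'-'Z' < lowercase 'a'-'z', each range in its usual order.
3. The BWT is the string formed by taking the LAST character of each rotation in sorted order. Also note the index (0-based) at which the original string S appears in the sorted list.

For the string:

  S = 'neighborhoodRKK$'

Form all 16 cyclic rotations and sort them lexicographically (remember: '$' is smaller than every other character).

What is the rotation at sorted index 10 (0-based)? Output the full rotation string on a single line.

All 16 rotations (rotation i = S[i:]+S[:i]):
  rot[0] = neighborhoodRKK$
  rot[1] = eighborhoodRKK$n
  rot[2] = ighborhoodRKK$ne
  rot[3] = ghborhoodRKK$nei
  rot[4] = hborhoodRKK$neig
  rot[5] = borhoodRKK$neigh
  rot[6] = orhoodRKK$neighb
  rot[7] = rhoodRKK$neighbo
  rot[8] = hoodRKK$neighbor
  rot[9] = oodRKK$neighborh
  rot[10] = odRKK$neighborho
  rot[11] = dRKK$neighborhoo
  rot[12] = RKK$neighborhood
  rot[13] = KK$neighborhoodR
  rot[14] = K$neighborhoodRK
  rot[15] = $neighborhoodRKK
Sorted (with $ < everything):
  sorted[0] = $neighborhoodRKK
  sorted[1] = K$neighborhoodRK
  sorted[2] = KK$neighborhoodR
  sorted[3] = RKK$neighborhood
  sorted[4] = borhoodRKK$neigh
  sorted[5] = dRKK$neighborhoo
  sorted[6] = eighborhoodRKK$n
  sorted[7] = ghborhoodRKK$nei
  sorted[8] = hborhoodRKK$neig
  sorted[9] = hoodRKK$neighbor
  sorted[10] = ighborhoodRKK$ne
  sorted[11] = neighborhoodRKK$
  sorted[12] = odRKK$neighborho
  sorted[13] = oodRKK$neighborh
  sorted[14] = orhoodRKK$neighb
  sorted[15] = rhoodRKK$neighbo
sorted[10] = ighborhoodRKK$ne

Answer: ighborhoodRKK$ne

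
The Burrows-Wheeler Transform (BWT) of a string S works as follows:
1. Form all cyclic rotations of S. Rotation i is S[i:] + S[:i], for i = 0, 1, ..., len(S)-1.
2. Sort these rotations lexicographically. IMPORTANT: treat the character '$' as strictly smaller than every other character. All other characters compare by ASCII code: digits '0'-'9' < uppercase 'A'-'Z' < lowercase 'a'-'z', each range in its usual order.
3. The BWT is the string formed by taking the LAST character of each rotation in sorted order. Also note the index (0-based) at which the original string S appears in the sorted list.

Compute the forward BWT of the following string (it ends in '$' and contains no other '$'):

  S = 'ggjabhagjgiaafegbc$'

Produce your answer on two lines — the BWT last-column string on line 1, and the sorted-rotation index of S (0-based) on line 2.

Answer: cijahgabfae$jgabggg
11

Derivation:
All 19 rotations (rotation i = S[i:]+S[:i]):
  rot[0] = ggjabhagjgiaafegbc$
  rot[1] = gjabhagjgiaafegbc$g
  rot[2] = jabhagjgiaafegbc$gg
  rot[3] = abhagjgiaafegbc$ggj
  rot[4] = bhagjgiaafegbc$ggja
  rot[5] = hagjgiaafegbc$ggjab
  rot[6] = agjgiaafegbc$ggjabh
  rot[7] = gjgiaafegbc$ggjabha
  rot[8] = jgiaafegbc$ggjabhag
  rot[9] = giaafegbc$ggjabhagj
  rot[10] = iaafegbc$ggjabhagjg
  rot[11] = aafegbc$ggjabhagjgi
  rot[12] = afegbc$ggjabhagjgia
  rot[13] = fegbc$ggjabhagjgiaa
  rot[14] = egbc$ggjabhagjgiaaf
  rot[15] = gbc$ggjabhagjgiaafe
  rot[16] = bc$ggjabhagjgiaafeg
  rot[17] = c$ggjabhagjgiaafegb
  rot[18] = $ggjabhagjgiaafegbc
Sorted (with $ < everything):
  sorted[0] = $ggjabhagjgiaafegbc  (last char: 'c')
  sorted[1] = aafegbc$ggjabhagjgi  (last char: 'i')
  sorted[2] = abhagjgiaafegbc$ggj  (last char: 'j')
  sorted[3] = afegbc$ggjabhagjgia  (last char: 'a')
  sorted[4] = agjgiaafegbc$ggjabh  (last char: 'h')
  sorted[5] = bc$ggjabhagjgiaafeg  (last char: 'g')
  sorted[6] = bhagjgiaafegbc$ggja  (last char: 'a')
  sorted[7] = c$ggjabhagjgiaafegb  (last char: 'b')
  sorted[8] = egbc$ggjabhagjgiaaf  (last char: 'f')
  sorted[9] = fegbc$ggjabhagjgiaa  (last char: 'a')
  sorted[10] = gbc$ggjabhagjgiaafe  (last char: 'e')
  sorted[11] = ggjabhagjgiaafegbc$  (last char: '$')
  sorted[12] = giaafegbc$ggjabhagj  (last char: 'j')
  sorted[13] = gjabhagjgiaafegbc$g  (last char: 'g')
  sorted[14] = gjgiaafegbc$ggjabha  (last char: 'a')
  sorted[15] = hagjgiaafegbc$ggjab  (last char: 'b')
  sorted[16] = iaafegbc$ggjabhagjg  (last char: 'g')
  sorted[17] = jabhagjgiaafegbc$gg  (last char: 'g')
  sorted[18] = jgiaafegbc$ggjabhag  (last char: 'g')
Last column: cijahgabfae$jgabggg
Original string S is at sorted index 11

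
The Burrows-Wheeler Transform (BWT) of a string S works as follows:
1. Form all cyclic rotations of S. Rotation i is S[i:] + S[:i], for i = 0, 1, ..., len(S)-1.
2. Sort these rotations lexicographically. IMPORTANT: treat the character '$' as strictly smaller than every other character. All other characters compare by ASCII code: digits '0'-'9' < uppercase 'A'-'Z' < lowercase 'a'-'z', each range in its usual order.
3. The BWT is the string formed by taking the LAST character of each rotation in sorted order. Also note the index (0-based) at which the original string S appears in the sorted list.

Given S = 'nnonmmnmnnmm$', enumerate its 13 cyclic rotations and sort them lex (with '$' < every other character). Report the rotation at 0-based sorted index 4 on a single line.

All 13 rotations (rotation i = S[i:]+S[:i]):
  rot[0] = nnonmmnmnnmm$
  rot[1] = nonmmnmnnmm$n
  rot[2] = onmmnmnnmm$nn
  rot[3] = nmmnmnnmm$nno
  rot[4] = mmnmnnmm$nnon
  rot[5] = mnmnnmm$nnonm
  rot[6] = nmnnmm$nnonmm
  rot[7] = mnnmm$nnonmmn
  rot[8] = nnmm$nnonmmnm
  rot[9] = nmm$nnonmmnmn
  rot[10] = mm$nnonmmnmnn
  rot[11] = m$nnonmmnmnnm
  rot[12] = $nnonmmnmnnmm
Sorted (with $ < everything):
  sorted[0] = $nnonmmnmnnmm
  sorted[1] = m$nnonmmnmnnm
  sorted[2] = mm$nnonmmnmnn
  sorted[3] = mmnmnnmm$nnon
  sorted[4] = mnmnnmm$nnonm
  sorted[5] = mnnmm$nnonmmn
  sorted[6] = nmm$nnonmmnmn
  sorted[7] = nmmnmnnmm$nno
  sorted[8] = nmnnmm$nnonmm
  sorted[9] = nnmm$nnonmmnm
  sorted[10] = nnonmmnmnnmm$
  sorted[11] = nonmmnmnnmm$n
  sorted[12] = onmmnmnnmm$nn
sorted[4] = mnmnnmm$nnonm

Answer: mnmnnmm$nnonm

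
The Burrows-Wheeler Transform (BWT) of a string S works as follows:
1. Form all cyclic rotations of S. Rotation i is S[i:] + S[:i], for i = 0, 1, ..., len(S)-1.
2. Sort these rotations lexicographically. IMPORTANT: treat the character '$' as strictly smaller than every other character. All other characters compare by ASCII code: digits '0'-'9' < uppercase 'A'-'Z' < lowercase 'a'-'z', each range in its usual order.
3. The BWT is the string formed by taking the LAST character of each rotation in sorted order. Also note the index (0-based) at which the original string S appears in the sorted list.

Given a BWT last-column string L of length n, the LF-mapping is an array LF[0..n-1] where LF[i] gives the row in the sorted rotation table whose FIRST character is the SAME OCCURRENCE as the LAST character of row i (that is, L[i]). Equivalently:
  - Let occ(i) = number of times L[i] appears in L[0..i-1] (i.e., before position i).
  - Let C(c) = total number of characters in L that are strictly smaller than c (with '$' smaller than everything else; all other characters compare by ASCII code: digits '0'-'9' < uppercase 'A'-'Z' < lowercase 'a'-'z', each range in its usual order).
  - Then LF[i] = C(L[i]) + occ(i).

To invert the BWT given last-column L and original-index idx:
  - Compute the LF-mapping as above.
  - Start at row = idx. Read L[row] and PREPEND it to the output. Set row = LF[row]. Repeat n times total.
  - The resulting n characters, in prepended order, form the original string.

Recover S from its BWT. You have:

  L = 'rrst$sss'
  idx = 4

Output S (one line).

LF mapping: 1 2 3 7 0 4 5 6
Walk LF starting at row 4, prepending L[row]:
  step 1: row=4, L[4]='$', prepend. Next row=LF[4]=0
  step 2: row=0, L[0]='r', prepend. Next row=LF[0]=1
  step 3: row=1, L[1]='r', prepend. Next row=LF[1]=2
  step 4: row=2, L[2]='s', prepend. Next row=LF[2]=3
  step 5: row=3, L[3]='t', prepend. Next row=LF[3]=7
  step 6: row=7, L[7]='s', prepend. Next row=LF[7]=6
  step 7: row=6, L[6]='s', prepend. Next row=LF[6]=5
  step 8: row=5, L[5]='s', prepend. Next row=LF[5]=4
Reversed output: ssstsrr$

Answer: ssstsrr$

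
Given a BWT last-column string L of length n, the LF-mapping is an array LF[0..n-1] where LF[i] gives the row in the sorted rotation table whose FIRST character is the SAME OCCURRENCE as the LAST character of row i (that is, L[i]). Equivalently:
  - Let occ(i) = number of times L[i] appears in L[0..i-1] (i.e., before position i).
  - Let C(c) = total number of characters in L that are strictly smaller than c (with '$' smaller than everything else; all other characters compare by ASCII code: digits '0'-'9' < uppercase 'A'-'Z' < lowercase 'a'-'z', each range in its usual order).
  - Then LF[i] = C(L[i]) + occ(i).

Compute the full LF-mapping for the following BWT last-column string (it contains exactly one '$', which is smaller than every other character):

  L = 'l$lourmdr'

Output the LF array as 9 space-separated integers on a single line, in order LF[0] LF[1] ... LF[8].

Char counts: '$':1, 'd':1, 'l':2, 'm':1, 'o':1, 'r':2, 'u':1
C (first-col start): C('$')=0, C('d')=1, C('l')=2, C('m')=4, C('o')=5, C('r')=6, C('u')=8
L[0]='l': occ=0, LF[0]=C('l')+0=2+0=2
L[1]='$': occ=0, LF[1]=C('$')+0=0+0=0
L[2]='l': occ=1, LF[2]=C('l')+1=2+1=3
L[3]='o': occ=0, LF[3]=C('o')+0=5+0=5
L[4]='u': occ=0, LF[4]=C('u')+0=8+0=8
L[5]='r': occ=0, LF[5]=C('r')+0=6+0=6
L[6]='m': occ=0, LF[6]=C('m')+0=4+0=4
L[7]='d': occ=0, LF[7]=C('d')+0=1+0=1
L[8]='r': occ=1, LF[8]=C('r')+1=6+1=7

Answer: 2 0 3 5 8 6 4 1 7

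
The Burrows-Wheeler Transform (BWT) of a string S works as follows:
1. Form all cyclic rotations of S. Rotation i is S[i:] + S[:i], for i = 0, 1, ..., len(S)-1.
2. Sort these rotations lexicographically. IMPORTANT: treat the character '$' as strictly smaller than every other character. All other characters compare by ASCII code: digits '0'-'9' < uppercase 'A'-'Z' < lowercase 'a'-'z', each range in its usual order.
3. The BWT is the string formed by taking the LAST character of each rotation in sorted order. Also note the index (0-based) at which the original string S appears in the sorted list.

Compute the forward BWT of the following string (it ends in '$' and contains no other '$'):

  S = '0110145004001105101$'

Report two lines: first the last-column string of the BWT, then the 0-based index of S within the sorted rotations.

Answer: 1451$010105110000140
4

Derivation:
All 20 rotations (rotation i = S[i:]+S[:i]):
  rot[0] = 0110145004001105101$
  rot[1] = 110145004001105101$0
  rot[2] = 10145004001105101$01
  rot[3] = 0145004001105101$011
  rot[4] = 145004001105101$0110
  rot[5] = 45004001105101$01101
  rot[6] = 5004001105101$011014
  rot[7] = 004001105101$0110145
  rot[8] = 04001105101$01101450
  rot[9] = 4001105101$011014500
  rot[10] = 001105101$0110145004
  rot[11] = 01105101$01101450040
  rot[12] = 1105101$011014500400
  rot[13] = 105101$0110145004001
  rot[14] = 05101$01101450040011
  rot[15] = 5101$011014500400110
  rot[16] = 101$0110145004001105
  rot[17] = 01$01101450040011051
  rot[18] = 1$011014500400110510
  rot[19] = $0110145004001105101
Sorted (with $ < everything):
  sorted[0] = $0110145004001105101  (last char: '1')
  sorted[1] = 001105101$0110145004  (last char: '4')
  sorted[2] = 004001105101$0110145  (last char: '5')
  sorted[3] = 01$01101450040011051  (last char: '1')
  sorted[4] = 0110145004001105101$  (last char: '$')
  sorted[5] = 01105101$01101450040  (last char: '0')
  sorted[6] = 0145004001105101$011  (last char: '1')
  sorted[7] = 04001105101$01101450  (last char: '0')
  sorted[8] = 05101$01101450040011  (last char: '1')
  sorted[9] = 1$011014500400110510  (last char: '0')
  sorted[10] = 101$0110145004001105  (last char: '5')
  sorted[11] = 10145004001105101$01  (last char: '1')
  sorted[12] = 105101$0110145004001  (last char: '1')
  sorted[13] = 110145004001105101$0  (last char: '0')
  sorted[14] = 1105101$011014500400  (last char: '0')
  sorted[15] = 145004001105101$0110  (last char: '0')
  sorted[16] = 4001105101$011014500  (last char: '0')
  sorted[17] = 45004001105101$01101  (last char: '1')
  sorted[18] = 5004001105101$011014  (last char: '4')
  sorted[19] = 5101$011014500400110  (last char: '0')
Last column: 1451$010105110000140
Original string S is at sorted index 4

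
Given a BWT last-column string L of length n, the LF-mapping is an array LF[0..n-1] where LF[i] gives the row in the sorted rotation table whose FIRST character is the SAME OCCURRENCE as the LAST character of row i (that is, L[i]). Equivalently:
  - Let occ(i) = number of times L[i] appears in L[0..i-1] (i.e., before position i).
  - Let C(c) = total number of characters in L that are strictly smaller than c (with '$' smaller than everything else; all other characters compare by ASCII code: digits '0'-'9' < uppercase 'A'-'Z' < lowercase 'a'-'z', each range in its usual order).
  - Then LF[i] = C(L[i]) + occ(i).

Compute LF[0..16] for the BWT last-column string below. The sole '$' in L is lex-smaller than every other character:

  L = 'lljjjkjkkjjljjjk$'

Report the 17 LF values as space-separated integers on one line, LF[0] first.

Answer: 14 15 1 2 3 10 4 11 12 5 6 16 7 8 9 13 0

Derivation:
Char counts: '$':1, 'j':9, 'k':4, 'l':3
C (first-col start): C('$')=0, C('j')=1, C('k')=10, C('l')=14
L[0]='l': occ=0, LF[0]=C('l')+0=14+0=14
L[1]='l': occ=1, LF[1]=C('l')+1=14+1=15
L[2]='j': occ=0, LF[2]=C('j')+0=1+0=1
L[3]='j': occ=1, LF[3]=C('j')+1=1+1=2
L[4]='j': occ=2, LF[4]=C('j')+2=1+2=3
L[5]='k': occ=0, LF[5]=C('k')+0=10+0=10
L[6]='j': occ=3, LF[6]=C('j')+3=1+3=4
L[7]='k': occ=1, LF[7]=C('k')+1=10+1=11
L[8]='k': occ=2, LF[8]=C('k')+2=10+2=12
L[9]='j': occ=4, LF[9]=C('j')+4=1+4=5
L[10]='j': occ=5, LF[10]=C('j')+5=1+5=6
L[11]='l': occ=2, LF[11]=C('l')+2=14+2=16
L[12]='j': occ=6, LF[12]=C('j')+6=1+6=7
L[13]='j': occ=7, LF[13]=C('j')+7=1+7=8
L[14]='j': occ=8, LF[14]=C('j')+8=1+8=9
L[15]='k': occ=3, LF[15]=C('k')+3=10+3=13
L[16]='$': occ=0, LF[16]=C('$')+0=0+0=0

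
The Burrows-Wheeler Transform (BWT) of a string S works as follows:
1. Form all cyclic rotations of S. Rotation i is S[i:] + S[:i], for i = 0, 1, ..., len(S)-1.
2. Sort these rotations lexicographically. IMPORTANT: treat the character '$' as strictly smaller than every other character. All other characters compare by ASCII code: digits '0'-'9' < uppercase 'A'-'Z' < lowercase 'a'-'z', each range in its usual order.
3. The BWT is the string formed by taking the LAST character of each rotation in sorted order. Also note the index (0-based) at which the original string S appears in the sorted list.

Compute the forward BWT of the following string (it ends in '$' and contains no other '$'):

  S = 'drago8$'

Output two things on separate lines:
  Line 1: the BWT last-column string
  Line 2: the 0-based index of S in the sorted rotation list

All 7 rotations (rotation i = S[i:]+S[:i]):
  rot[0] = drago8$
  rot[1] = rago8$d
  rot[2] = ago8$dr
  rot[3] = go8$dra
  rot[4] = o8$drag
  rot[5] = 8$drago
  rot[6] = $drago8
Sorted (with $ < everything):
  sorted[0] = $drago8  (last char: '8')
  sorted[1] = 8$drago  (last char: 'o')
  sorted[2] = ago8$dr  (last char: 'r')
  sorted[3] = drago8$  (last char: '$')
  sorted[4] = go8$dra  (last char: 'a')
  sorted[5] = o8$drag  (last char: 'g')
  sorted[6] = rago8$d  (last char: 'd')
Last column: 8or$agd
Original string S is at sorted index 3

Answer: 8or$agd
3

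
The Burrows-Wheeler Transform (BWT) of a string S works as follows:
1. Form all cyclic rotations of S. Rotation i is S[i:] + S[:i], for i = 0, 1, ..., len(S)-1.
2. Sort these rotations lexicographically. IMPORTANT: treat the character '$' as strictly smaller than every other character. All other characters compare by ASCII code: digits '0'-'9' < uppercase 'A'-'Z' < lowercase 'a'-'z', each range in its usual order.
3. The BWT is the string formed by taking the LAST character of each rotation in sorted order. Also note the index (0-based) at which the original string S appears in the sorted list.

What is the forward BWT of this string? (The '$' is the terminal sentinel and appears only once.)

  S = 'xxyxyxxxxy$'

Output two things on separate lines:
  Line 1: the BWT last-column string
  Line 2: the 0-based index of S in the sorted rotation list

All 11 rotations (rotation i = S[i:]+S[:i]):
  rot[0] = xxyxyxxxxy$
  rot[1] = xyxyxxxxy$x
  rot[2] = yxyxxxxy$xx
  rot[3] = xyxxxxy$xxy
  rot[4] = yxxxxy$xxyx
  rot[5] = xxxxy$xxyxy
  rot[6] = xxxy$xxyxyx
  rot[7] = xxy$xxyxyxx
  rot[8] = xy$xxyxyxxx
  rot[9] = y$xxyxyxxxx
  rot[10] = $xxyxyxxxxy
Sorted (with $ < everything):
  sorted[0] = $xxyxyxxxxy  (last char: 'y')
  sorted[1] = xxxxy$xxyxy  (last char: 'y')
  sorted[2] = xxxy$xxyxyx  (last char: 'x')
  sorted[3] = xxy$xxyxyxx  (last char: 'x')
  sorted[4] = xxyxyxxxxy$  (last char: '$')
  sorted[5] = xy$xxyxyxxx  (last char: 'x')
  sorted[6] = xyxxxxy$xxy  (last char: 'y')
  sorted[7] = xyxyxxxxy$x  (last char: 'x')
  sorted[8] = y$xxyxyxxxx  (last char: 'x')
  sorted[9] = yxxxxy$xxyx  (last char: 'x')
  sorted[10] = yxyxxxxy$xx  (last char: 'x')
Last column: yyxx$xyxxxx
Original string S is at sorted index 4

Answer: yyxx$xyxxxx
4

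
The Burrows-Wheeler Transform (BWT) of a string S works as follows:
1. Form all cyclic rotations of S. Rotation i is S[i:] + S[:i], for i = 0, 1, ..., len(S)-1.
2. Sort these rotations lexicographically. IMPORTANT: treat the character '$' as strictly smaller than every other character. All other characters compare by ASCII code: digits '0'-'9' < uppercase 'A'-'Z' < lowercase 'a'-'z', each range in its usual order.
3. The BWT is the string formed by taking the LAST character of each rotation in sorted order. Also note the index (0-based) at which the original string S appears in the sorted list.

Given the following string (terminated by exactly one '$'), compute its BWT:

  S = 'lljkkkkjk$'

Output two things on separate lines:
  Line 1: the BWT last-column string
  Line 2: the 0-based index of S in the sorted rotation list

Answer: kkljkkkjl$
9

Derivation:
All 10 rotations (rotation i = S[i:]+S[:i]):
  rot[0] = lljkkkkjk$
  rot[1] = ljkkkkjk$l
  rot[2] = jkkkkjk$ll
  rot[3] = kkkkjk$llj
  rot[4] = kkkjk$lljk
  rot[5] = kkjk$lljkk
  rot[6] = kjk$lljkkk
  rot[7] = jk$lljkkkk
  rot[8] = k$lljkkkkj
  rot[9] = $lljkkkkjk
Sorted (with $ < everything):
  sorted[0] = $lljkkkkjk  (last char: 'k')
  sorted[1] = jk$lljkkkk  (last char: 'k')
  sorted[2] = jkkkkjk$ll  (last char: 'l')
  sorted[3] = k$lljkkkkj  (last char: 'j')
  sorted[4] = kjk$lljkkk  (last char: 'k')
  sorted[5] = kkjk$lljkk  (last char: 'k')
  sorted[6] = kkkjk$lljk  (last char: 'k')
  sorted[7] = kkkkjk$llj  (last char: 'j')
  sorted[8] = ljkkkkjk$l  (last char: 'l')
  sorted[9] = lljkkkkjk$  (last char: '$')
Last column: kkljkkkjl$
Original string S is at sorted index 9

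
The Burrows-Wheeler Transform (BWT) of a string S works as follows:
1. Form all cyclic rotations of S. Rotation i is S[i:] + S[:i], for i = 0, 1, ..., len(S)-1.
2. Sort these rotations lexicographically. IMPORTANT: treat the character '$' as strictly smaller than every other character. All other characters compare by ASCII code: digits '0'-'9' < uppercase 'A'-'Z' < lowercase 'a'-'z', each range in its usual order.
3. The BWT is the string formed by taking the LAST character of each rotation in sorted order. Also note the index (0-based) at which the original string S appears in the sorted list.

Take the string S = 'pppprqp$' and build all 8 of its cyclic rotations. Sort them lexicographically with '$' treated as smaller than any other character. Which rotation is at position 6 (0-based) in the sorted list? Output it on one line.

Answer: qp$ppppr

Derivation:
All 8 rotations (rotation i = S[i:]+S[:i]):
  rot[0] = pppprqp$
  rot[1] = ppprqp$p
  rot[2] = pprqp$pp
  rot[3] = prqp$ppp
  rot[4] = rqp$pppp
  rot[5] = qp$ppppr
  rot[6] = p$pppprq
  rot[7] = $pppprqp
Sorted (with $ < everything):
  sorted[0] = $pppprqp
  sorted[1] = p$pppprq
  sorted[2] = pppprqp$
  sorted[3] = ppprqp$p
  sorted[4] = pprqp$pp
  sorted[5] = prqp$ppp
  sorted[6] = qp$ppppr
  sorted[7] = rqp$pppp
sorted[6] = qp$ppppr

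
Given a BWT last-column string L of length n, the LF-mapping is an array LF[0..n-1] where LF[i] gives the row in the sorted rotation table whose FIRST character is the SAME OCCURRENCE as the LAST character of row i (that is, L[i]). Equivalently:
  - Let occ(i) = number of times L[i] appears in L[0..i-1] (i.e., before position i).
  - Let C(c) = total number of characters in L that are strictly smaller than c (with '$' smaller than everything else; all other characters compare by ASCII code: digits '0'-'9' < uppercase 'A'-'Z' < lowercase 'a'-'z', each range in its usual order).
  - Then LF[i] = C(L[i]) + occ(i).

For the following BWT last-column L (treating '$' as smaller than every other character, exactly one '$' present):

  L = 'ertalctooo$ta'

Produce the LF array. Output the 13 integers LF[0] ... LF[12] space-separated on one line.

Answer: 4 9 10 1 5 3 11 6 7 8 0 12 2

Derivation:
Char counts: '$':1, 'a':2, 'c':1, 'e':1, 'l':1, 'o':3, 'r':1, 't':3
C (first-col start): C('$')=0, C('a')=1, C('c')=3, C('e')=4, C('l')=5, C('o')=6, C('r')=9, C('t')=10
L[0]='e': occ=0, LF[0]=C('e')+0=4+0=4
L[1]='r': occ=0, LF[1]=C('r')+0=9+0=9
L[2]='t': occ=0, LF[2]=C('t')+0=10+0=10
L[3]='a': occ=0, LF[3]=C('a')+0=1+0=1
L[4]='l': occ=0, LF[4]=C('l')+0=5+0=5
L[5]='c': occ=0, LF[5]=C('c')+0=3+0=3
L[6]='t': occ=1, LF[6]=C('t')+1=10+1=11
L[7]='o': occ=0, LF[7]=C('o')+0=6+0=6
L[8]='o': occ=1, LF[8]=C('o')+1=6+1=7
L[9]='o': occ=2, LF[9]=C('o')+2=6+2=8
L[10]='$': occ=0, LF[10]=C('$')+0=0+0=0
L[11]='t': occ=2, LF[11]=C('t')+2=10+2=12
L[12]='a': occ=1, LF[12]=C('a')+1=1+1=2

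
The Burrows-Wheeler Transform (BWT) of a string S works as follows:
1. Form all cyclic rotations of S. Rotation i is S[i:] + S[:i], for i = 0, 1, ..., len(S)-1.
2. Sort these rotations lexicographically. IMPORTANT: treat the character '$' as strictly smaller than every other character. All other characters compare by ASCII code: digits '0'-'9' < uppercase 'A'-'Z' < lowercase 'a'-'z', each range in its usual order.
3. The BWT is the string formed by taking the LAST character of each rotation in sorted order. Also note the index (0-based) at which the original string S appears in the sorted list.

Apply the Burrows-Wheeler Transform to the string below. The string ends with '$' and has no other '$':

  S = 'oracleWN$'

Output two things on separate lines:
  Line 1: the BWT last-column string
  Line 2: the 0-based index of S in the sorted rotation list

All 9 rotations (rotation i = S[i:]+S[:i]):
  rot[0] = oracleWN$
  rot[1] = racleWN$o
  rot[2] = acleWN$or
  rot[3] = cleWN$ora
  rot[4] = leWN$orac
  rot[5] = eWN$oracl
  rot[6] = WN$oracle
  rot[7] = N$oracleW
  rot[8] = $oracleWN
Sorted (with $ < everything):
  sorted[0] = $oracleWN  (last char: 'N')
  sorted[1] = N$oracleW  (last char: 'W')
  sorted[2] = WN$oracle  (last char: 'e')
  sorted[3] = acleWN$or  (last char: 'r')
  sorted[4] = cleWN$ora  (last char: 'a')
  sorted[5] = eWN$oracl  (last char: 'l')
  sorted[6] = leWN$orac  (last char: 'c')
  sorted[7] = oracleWN$  (last char: '$')
  sorted[8] = racleWN$o  (last char: 'o')
Last column: NWeralc$o
Original string S is at sorted index 7

Answer: NWeralc$o
7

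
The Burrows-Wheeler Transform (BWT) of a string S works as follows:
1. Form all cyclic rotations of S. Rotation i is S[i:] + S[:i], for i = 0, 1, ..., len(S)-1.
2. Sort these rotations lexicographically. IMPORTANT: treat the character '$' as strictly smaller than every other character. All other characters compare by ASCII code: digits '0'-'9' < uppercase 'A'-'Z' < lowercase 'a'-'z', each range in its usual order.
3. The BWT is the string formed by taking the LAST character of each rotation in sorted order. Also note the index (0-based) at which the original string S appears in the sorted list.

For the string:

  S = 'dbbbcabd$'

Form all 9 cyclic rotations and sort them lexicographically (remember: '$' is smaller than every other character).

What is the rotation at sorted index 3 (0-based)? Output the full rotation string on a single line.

All 9 rotations (rotation i = S[i:]+S[:i]):
  rot[0] = dbbbcabd$
  rot[1] = bbbcabd$d
  rot[2] = bbcabd$db
  rot[3] = bcabd$dbb
  rot[4] = cabd$dbbb
  rot[5] = abd$dbbbc
  rot[6] = bd$dbbbca
  rot[7] = d$dbbbcab
  rot[8] = $dbbbcabd
Sorted (with $ < everything):
  sorted[0] = $dbbbcabd
  sorted[1] = abd$dbbbc
  sorted[2] = bbbcabd$d
  sorted[3] = bbcabd$db
  sorted[4] = bcabd$dbb
  sorted[5] = bd$dbbbca
  sorted[6] = cabd$dbbb
  sorted[7] = d$dbbbcab
  sorted[8] = dbbbcabd$
sorted[3] = bbcabd$db

Answer: bbcabd$db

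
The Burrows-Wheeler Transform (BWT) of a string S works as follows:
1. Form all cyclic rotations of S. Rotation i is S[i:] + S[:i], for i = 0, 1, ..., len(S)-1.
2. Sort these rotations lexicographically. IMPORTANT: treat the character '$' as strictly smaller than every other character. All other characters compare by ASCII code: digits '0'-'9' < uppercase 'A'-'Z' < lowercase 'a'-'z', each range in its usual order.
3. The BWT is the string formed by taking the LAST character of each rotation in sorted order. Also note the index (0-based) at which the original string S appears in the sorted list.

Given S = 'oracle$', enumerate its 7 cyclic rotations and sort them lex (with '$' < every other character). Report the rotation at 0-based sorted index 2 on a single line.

Answer: cle$ora

Derivation:
All 7 rotations (rotation i = S[i:]+S[:i]):
  rot[0] = oracle$
  rot[1] = racle$o
  rot[2] = acle$or
  rot[3] = cle$ora
  rot[4] = le$orac
  rot[5] = e$oracl
  rot[6] = $oracle
Sorted (with $ < everything):
  sorted[0] = $oracle
  sorted[1] = acle$or
  sorted[2] = cle$ora
  sorted[3] = e$oracl
  sorted[4] = le$orac
  sorted[5] = oracle$
  sorted[6] = racle$o
sorted[2] = cle$ora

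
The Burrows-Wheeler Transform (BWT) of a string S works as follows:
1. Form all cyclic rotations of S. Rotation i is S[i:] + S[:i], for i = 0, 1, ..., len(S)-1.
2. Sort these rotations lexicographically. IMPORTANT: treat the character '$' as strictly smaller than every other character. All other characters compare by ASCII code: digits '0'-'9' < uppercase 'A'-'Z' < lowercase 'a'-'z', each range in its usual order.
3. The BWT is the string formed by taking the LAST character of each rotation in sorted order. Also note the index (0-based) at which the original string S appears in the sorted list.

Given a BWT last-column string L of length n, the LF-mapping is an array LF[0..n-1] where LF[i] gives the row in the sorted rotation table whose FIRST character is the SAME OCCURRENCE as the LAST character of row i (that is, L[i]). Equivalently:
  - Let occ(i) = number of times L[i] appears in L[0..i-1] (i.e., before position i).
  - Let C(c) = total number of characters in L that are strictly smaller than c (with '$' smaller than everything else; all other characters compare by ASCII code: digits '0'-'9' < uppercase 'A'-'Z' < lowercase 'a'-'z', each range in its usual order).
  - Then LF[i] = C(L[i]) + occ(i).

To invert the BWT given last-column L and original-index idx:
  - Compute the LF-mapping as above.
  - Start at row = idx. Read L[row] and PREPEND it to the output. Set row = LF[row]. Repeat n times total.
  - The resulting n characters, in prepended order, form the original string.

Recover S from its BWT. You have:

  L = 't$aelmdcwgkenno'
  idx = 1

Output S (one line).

LF mapping: 13 0 1 4 8 9 3 2 14 6 7 5 10 11 12
Walk LF starting at row 1, prepending L[row]:
  step 1: row=1, L[1]='$', prepend. Next row=LF[1]=0
  step 2: row=0, L[0]='t', prepend. Next row=LF[0]=13
  step 3: row=13, L[13]='n', prepend. Next row=LF[13]=11
  step 4: row=11, L[11]='e', prepend. Next row=LF[11]=5
  step 5: row=5, L[5]='m', prepend. Next row=LF[5]=9
  step 6: row=9, L[9]='g', prepend. Next row=LF[9]=6
  step 7: row=6, L[6]='d', prepend. Next row=LF[6]=3
  step 8: row=3, L[3]='e', prepend. Next row=LF[3]=4
  step 9: row=4, L[4]='l', prepend. Next row=LF[4]=8
  step 10: row=8, L[8]='w', prepend. Next row=LF[8]=14
  step 11: row=14, L[14]='o', prepend. Next row=LF[14]=12
  step 12: row=12, L[12]='n', prepend. Next row=LF[12]=10
  step 13: row=10, L[10]='k', prepend. Next row=LF[10]=7
  step 14: row=7, L[7]='c', prepend. Next row=LF[7]=2
  step 15: row=2, L[2]='a', prepend. Next row=LF[2]=1
Reversed output: acknowledgment$

Answer: acknowledgment$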